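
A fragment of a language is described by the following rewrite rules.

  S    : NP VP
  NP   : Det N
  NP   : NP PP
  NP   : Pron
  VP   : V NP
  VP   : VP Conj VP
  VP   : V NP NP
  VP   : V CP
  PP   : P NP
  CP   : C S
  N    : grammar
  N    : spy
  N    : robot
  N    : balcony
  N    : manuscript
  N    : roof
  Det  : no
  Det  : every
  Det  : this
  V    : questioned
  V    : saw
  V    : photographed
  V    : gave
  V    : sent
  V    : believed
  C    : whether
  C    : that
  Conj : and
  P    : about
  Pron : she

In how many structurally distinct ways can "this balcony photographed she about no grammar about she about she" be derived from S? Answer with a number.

Two of the 5 distinct bracketings:
[S [NP [Det this] [N balcony]] [VP [V photographed] [NP [NP [Pron she]] [PP [P about] [NP [NP [Det no] [N grammar]] [PP [P about] [NP [NP [Pron she]] [PP [P about] [NP [Pron she]]]]]]]]]]
[S [NP [Det this] [N balcony]] [VP [V photographed] [NP [NP [Pron she]] [PP [P about] [NP [NP [NP [Det no] [N grammar]] [PP [P about] [NP [Pron she]]]] [PP [P about] [NP [Pron she]]]]]]]]
The trees differ in how a recursive rule is bracketed over the same span.

5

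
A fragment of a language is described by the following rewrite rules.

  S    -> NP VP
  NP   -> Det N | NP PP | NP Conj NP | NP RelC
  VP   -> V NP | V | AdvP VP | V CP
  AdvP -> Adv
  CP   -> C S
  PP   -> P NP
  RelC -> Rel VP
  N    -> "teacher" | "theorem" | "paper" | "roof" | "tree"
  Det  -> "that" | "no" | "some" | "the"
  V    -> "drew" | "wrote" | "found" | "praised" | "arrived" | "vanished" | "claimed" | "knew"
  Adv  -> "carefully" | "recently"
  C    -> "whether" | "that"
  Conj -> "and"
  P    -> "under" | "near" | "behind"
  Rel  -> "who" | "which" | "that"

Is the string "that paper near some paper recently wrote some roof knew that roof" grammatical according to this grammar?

Ungrammatical

For S → NP VP, every NP-prefix leaves a non-VP remainder: after 'that paper' the remainder is not a VP; after 'that paper near some paper' the remainder is not a VP.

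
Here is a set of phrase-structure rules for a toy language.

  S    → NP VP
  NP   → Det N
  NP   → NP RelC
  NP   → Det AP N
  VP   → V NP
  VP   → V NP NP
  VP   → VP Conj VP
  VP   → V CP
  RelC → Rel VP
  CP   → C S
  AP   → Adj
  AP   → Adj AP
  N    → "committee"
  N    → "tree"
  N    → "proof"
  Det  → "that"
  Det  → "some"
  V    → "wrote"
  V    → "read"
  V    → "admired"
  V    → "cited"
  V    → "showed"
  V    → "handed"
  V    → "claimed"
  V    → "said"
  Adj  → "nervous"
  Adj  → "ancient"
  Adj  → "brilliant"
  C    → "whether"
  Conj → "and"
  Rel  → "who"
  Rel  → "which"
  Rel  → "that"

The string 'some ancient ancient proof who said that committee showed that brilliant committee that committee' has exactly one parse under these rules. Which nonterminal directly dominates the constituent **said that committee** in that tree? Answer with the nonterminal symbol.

S
  NP
    NP
      Det: some
      AP
        Adj: ancient
        AP
          Adj: ancient
      N: proof
    RelC
      Rel: who
      VP
        V: said
        NP
          Det: that
          N: committee
  VP
    V: showed
    NP
      Det: that
      AP
        Adj: brilliant
      N: committee
    NP
      Det: that
      N: committee
The span 'said that committee' is the VP node built by VP → V NP.
Its mother is the RelC built by RelC → Rel VP.

RelC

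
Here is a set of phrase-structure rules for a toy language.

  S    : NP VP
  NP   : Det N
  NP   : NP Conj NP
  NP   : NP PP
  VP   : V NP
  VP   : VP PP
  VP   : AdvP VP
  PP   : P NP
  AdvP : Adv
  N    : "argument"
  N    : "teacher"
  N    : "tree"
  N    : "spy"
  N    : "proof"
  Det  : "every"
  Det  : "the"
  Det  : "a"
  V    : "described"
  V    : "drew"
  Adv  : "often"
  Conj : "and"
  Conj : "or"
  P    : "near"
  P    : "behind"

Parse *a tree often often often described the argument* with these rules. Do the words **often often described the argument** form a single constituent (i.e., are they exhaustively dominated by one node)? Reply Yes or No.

[S [NP [Det a] [N tree]] [VP [AdvP [Adv often]] [VP [AdvP [Adv often]] [VP [AdvP [Adv often]] [VP [V described] [NP [Det the] [N argument]]]]]]]
The words 'often often described the argument' are exhaustively dominated by a single VP node (built by VP → AdvP VP), so they form a constituent.

Yes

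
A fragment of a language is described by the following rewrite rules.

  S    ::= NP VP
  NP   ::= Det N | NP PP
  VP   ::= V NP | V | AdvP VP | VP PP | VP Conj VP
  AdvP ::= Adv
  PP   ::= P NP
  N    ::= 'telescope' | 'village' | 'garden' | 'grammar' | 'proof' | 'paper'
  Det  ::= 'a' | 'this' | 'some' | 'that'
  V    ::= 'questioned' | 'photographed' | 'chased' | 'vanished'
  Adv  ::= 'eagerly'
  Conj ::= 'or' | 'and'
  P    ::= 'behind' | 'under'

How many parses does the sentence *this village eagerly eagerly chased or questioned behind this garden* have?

Two of the 9 distinct bracketings:
[S [NP [Det this] [N village]] [VP [AdvP [Adv eagerly]] [VP [AdvP [Adv eagerly]] [VP [VP [VP [V chased]] [Conj or] [VP [V questioned]]] [PP [P behind] [NP [Det this] [N garden]]]]]]]
[S [NP [Det this] [N village]] [VP [AdvP [Adv eagerly]] [VP [AdvP [Adv eagerly]] [VP [VP [V chased]] [Conj or] [VP [VP [V questioned]] [PP [P behind] [NP [Det this] [N garden]]]]]]]]
The trees differ in how a recursive rule is bracketed over the same span.

9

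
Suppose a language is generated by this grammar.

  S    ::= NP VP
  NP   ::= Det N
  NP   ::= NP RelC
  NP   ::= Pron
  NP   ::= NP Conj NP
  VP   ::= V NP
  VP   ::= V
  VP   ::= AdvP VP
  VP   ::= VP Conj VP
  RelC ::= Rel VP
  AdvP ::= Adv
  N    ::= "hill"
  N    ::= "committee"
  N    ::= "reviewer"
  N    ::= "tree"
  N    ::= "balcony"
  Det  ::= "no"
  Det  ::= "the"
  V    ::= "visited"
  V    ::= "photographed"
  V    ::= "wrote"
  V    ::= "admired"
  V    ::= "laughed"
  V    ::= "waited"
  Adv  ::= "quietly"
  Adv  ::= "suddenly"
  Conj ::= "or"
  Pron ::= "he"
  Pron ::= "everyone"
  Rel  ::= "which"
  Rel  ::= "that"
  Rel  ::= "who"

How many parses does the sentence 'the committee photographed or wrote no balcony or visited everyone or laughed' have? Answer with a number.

5

Two of the 5 distinct bracketings:
[S [NP [Det the] [N committee]] [VP [VP [V photographed]] [Conj or] [VP [VP [V wrote] [NP [Det no] [N balcony]]] [Conj or] [VP [VP [V visited] [NP [Pron everyone]]] [Conj or] [VP [V laughed]]]]]]
[S [NP [Det the] [N committee]] [VP [VP [V photographed]] [Conj or] [VP [VP [VP [V wrote] [NP [Det no] [N balcony]]] [Conj or] [VP [V visited] [NP [Pron everyone]]]] [Conj or] [VP [V laughed]]]]]
The trees differ in how a recursive rule is bracketed over the same span.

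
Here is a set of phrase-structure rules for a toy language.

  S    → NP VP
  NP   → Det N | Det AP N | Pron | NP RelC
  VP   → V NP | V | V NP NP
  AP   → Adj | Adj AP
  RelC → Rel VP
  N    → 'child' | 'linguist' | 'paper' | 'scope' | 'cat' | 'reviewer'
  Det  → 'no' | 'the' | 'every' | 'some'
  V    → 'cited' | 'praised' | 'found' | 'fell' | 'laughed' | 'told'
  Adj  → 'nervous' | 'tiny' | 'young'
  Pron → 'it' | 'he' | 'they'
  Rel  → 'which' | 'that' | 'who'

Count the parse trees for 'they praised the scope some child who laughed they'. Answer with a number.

[S [NP [Pron they]] [VP [V praised] [NP [Det the] [N scope]] [NP [NP [Det some] [N child]] [RelC [Rel who] [VP [V laughed] [NP [Pron they]]]]]]]
No rule offers an alternative attachment or grouping for any span, so this is the only derivation.

1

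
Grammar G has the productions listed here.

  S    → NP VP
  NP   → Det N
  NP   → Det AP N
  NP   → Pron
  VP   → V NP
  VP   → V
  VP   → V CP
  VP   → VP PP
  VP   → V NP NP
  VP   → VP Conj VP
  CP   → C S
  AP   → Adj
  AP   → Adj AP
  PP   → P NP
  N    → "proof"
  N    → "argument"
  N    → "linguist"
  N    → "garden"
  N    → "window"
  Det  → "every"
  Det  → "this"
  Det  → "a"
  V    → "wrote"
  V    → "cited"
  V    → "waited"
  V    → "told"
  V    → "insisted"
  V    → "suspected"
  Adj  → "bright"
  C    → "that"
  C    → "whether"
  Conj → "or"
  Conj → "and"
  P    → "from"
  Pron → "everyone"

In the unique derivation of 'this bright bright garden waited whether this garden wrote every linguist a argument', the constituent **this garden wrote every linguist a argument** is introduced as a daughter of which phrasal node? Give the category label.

CP

S
  NP
    Det: this
    AP
      Adj: bright
      AP
        Adj: bright
    N: garden
  VP
    V: waited
    CP
      C: whether
      S
        NP
          Det: this
          N: garden
        VP
          V: wrote
          NP
            Det: every
            N: linguist
          NP
            Det: a
            N: argument
The span 'this garden wrote every linguist a argument' is the S node built by S → NP VP.
Its mother is the CP built by CP → C S.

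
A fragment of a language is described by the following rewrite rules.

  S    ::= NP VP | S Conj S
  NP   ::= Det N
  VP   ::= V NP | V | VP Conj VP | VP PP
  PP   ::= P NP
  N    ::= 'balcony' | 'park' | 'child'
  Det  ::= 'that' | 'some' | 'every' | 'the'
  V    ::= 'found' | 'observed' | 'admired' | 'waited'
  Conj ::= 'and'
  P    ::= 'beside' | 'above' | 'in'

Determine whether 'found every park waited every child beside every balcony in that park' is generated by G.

For S → NP VP, no prefix of the string parses as an NP. The alternative S rule S → S Conj S likewise has no satisfying split.

Ungrammatical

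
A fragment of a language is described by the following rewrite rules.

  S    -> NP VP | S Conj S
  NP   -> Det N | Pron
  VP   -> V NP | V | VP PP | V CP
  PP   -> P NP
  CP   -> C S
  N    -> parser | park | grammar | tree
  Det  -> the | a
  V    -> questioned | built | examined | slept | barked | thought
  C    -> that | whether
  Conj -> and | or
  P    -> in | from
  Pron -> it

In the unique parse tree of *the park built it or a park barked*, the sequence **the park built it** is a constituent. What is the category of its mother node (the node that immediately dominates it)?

S
  S
    NP
      Det: the
      N: park
    VP
      V: built
      NP
        Pron: it
  Conj: or
  S
    NP
      Det: a
      N: park
    VP
      V: barked
The span 'the park built it' is the S node built by S → NP VP.
Its mother is the S built by S → S Conj S.

S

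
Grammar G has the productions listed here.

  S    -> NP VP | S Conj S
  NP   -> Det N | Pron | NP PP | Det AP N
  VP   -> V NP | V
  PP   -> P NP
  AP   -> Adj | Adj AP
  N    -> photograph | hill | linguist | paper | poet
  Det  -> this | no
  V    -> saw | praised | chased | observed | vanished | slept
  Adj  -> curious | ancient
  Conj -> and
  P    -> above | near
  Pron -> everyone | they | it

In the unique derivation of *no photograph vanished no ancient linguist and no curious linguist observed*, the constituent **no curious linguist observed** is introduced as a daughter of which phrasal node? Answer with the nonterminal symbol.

S

[S [S [NP [Det no] [N photograph]] [VP [V vanished] [NP [Det no] [AP [Adj ancient]] [N linguist]]]] [Conj and] [S [NP [Det no] [AP [Adj curious]] [N linguist]] [VP [V observed]]]]
The span 'no curious linguist observed' is the S node built by S → NP VP.
Its mother is the S built by S → S Conj S.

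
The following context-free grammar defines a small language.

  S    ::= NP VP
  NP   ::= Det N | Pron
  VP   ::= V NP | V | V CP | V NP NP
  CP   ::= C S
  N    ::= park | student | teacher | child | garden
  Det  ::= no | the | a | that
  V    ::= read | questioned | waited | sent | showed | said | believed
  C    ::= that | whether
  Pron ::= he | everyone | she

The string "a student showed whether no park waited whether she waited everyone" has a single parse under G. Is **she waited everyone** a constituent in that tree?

[S [NP [Det a] [N student]] [VP [V showed] [CP [C whether] [S [NP [Det no] [N park]] [VP [V waited] [CP [C whether] [S [NP [Pron she]] [VP [V waited] [NP [Pron everyone]]]]]]]]]]
The words 'she waited everyone' are exhaustively dominated by a single S node (built by S → NP VP), so they form a constituent.

Yes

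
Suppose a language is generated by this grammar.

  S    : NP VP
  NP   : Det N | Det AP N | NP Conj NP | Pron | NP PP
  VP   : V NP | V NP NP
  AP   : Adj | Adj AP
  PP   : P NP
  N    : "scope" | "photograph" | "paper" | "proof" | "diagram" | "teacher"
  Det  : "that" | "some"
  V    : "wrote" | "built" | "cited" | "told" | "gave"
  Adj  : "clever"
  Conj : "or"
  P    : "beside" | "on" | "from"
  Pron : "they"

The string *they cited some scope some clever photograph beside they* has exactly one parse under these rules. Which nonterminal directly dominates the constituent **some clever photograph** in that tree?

NP

[S [NP [Pron they]] [VP [V cited] [NP [Det some] [N scope]] [NP [NP [Det some] [AP [Adj clever]] [N photograph]] [PP [P beside] [NP [Pron they]]]]]]
The span 'some clever photograph' is the NP node built by NP → Det AP N.
Its mother is the NP built by NP → NP PP.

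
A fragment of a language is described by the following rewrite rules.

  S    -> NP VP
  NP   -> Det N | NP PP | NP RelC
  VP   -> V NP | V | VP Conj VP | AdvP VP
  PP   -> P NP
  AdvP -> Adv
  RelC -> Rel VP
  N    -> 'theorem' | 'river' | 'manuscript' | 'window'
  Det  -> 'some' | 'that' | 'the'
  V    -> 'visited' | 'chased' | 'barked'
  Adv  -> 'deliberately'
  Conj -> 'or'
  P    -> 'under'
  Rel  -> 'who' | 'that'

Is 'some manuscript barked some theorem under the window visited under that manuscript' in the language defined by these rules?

Ungrammatical

For S → NP VP, the only prefix that parses as NP is 'some manuscript', but the remainder 'barked some theorem under the window visited under that manuscript' is not a VP under these rules.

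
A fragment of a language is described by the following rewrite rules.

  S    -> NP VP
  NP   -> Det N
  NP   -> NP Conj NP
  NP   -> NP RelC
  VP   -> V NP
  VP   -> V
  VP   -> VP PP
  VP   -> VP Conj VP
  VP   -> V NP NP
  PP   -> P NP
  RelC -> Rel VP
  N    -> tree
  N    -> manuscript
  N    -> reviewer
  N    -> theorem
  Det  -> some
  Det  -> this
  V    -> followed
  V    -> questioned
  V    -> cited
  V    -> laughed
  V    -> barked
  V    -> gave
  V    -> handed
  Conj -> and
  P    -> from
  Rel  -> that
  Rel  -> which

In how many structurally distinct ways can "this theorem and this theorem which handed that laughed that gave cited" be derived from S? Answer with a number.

4

Two of the 4 distinct bracketings:
[S [NP [NP [Det this] [N theorem]] [Conj and] [NP [NP [NP [NP [Det this] [N theorem]] [RelC [Rel which] [VP [V handed]]]] [RelC [Rel that] [VP [V laughed]]]] [RelC [Rel that] [VP [V gave]]]]] [VP [V cited]]]
[S [NP [NP [NP [Det this] [N theorem]] [Conj and] [NP [NP [NP [Det this] [N theorem]] [RelC [Rel which] [VP [V handed]]]] [RelC [Rel that] [VP [V laughed]]]]] [RelC [Rel that] [VP [V gave]]]] [VP [V cited]]]
The trees differ in how a recursive rule is bracketed over the same span.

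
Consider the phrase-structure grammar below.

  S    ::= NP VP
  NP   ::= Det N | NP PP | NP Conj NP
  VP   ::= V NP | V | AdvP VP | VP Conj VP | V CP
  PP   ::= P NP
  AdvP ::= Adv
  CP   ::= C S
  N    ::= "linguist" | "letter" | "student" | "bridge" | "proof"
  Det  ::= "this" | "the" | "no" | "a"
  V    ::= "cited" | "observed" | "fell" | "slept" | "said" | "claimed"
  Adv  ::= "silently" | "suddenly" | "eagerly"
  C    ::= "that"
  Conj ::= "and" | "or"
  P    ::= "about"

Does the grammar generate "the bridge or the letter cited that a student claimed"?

S
  NP
    NP
      Det: the
      N: bridge
    Conj: or
    NP
      Det: the
      N: letter
  VP
    V: cited
    CP
      C: that
      S
        NP
          Det: a
          N: student
        VP
          V: claimed
The bracketing above is licensed at every node by one of the given productions, with S at the root.

Grammatical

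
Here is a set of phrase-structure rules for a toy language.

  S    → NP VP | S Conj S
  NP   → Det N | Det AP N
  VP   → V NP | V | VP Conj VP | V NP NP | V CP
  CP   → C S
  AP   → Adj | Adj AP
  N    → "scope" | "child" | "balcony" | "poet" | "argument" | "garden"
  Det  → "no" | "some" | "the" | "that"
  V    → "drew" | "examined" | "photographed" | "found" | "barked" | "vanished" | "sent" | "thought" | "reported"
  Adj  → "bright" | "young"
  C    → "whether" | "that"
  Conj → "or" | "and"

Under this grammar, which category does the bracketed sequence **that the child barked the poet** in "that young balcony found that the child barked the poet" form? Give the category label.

CP

S
  NP
    Det: that
    AP
      Adj: young
    N: balcony
  VP
    V: found
    CP
      C: that
      S
        NP
          Det: the
          N: child
        VP
          V: barked
          NP
            Det: the
            N: poet
The span 'that the child barked the poet' is the CP node built by CP → C S.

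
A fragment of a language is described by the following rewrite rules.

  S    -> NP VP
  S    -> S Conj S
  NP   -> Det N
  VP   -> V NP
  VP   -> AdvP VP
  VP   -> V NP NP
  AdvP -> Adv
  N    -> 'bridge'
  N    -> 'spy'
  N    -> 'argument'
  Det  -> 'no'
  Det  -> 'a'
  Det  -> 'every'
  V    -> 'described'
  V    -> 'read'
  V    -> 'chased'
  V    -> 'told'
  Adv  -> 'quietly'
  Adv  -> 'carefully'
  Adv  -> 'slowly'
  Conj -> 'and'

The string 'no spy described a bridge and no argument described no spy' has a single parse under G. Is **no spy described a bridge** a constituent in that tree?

[S [S [NP [Det no] [N spy]] [VP [V described] [NP [Det a] [N bridge]]]] [Conj and] [S [NP [Det no] [N argument]] [VP [V described] [NP [Det no] [N spy]]]]]
The words 'no spy described a bridge' are exhaustively dominated by a single S node (built by S → NP VP), so they form a constituent.

Yes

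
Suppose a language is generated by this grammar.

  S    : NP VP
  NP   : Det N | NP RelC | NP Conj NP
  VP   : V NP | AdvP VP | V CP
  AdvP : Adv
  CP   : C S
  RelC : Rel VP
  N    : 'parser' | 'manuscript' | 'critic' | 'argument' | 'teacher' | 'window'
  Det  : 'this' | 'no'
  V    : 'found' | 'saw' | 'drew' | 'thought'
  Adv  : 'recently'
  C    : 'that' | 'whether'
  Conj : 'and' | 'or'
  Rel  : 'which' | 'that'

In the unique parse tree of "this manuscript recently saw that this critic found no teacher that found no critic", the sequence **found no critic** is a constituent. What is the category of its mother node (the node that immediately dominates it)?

RelC

[S [NP [Det this] [N manuscript]] [VP [AdvP [Adv recently]] [VP [V saw] [CP [C that] [S [NP [Det this] [N critic]] [VP [V found] [NP [NP [Det no] [N teacher]] [RelC [Rel that] [VP [V found] [NP [Det no] [N critic]]]]]]]]]]]
The span 'found no critic' is the VP node built by VP → V NP.
Its mother is the RelC built by RelC → Rel VP.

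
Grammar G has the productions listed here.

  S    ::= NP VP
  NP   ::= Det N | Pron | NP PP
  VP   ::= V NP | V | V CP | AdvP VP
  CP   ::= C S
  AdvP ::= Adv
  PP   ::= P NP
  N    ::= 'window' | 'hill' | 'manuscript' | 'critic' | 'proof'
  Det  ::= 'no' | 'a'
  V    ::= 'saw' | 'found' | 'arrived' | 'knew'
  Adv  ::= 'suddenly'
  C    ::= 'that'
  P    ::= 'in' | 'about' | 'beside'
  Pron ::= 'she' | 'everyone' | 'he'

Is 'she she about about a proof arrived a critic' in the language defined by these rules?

Ungrammatical

A Pron word can never sit immediately before a Pron word in any string this grammar generates, so the substring 'she she' rules out a derivation.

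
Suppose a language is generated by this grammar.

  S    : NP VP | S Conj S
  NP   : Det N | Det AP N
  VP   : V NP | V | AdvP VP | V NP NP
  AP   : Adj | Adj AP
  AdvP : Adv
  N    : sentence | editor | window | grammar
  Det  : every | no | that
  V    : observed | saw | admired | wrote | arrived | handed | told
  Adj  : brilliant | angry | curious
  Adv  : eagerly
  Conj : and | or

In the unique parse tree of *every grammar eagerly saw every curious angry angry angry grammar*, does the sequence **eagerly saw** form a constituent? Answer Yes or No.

[S [NP [Det every] [N grammar]] [VP [AdvP [Adv eagerly]] [VP [V saw] [NP [Det every] [AP [Adj curious] [AP [Adj angry] [AP [Adj angry] [AP [Adj angry]]]]] [N grammar]]]]]
The smallest constituent containing 'eagerly saw' is the VP spanning 'eagerly saw every curious angry angry angry grammar'; no single node in the tree dominates exactly the given words.

No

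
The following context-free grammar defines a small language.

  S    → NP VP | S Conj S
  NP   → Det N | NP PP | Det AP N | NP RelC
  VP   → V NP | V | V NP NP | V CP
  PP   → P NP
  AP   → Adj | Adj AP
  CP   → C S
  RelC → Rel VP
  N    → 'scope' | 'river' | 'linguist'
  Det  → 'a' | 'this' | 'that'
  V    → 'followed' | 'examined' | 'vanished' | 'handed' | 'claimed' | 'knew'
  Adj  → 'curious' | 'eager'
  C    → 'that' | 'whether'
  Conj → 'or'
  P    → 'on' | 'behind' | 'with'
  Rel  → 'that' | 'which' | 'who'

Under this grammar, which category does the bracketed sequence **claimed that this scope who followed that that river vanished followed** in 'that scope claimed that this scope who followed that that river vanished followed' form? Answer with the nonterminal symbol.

[S [NP [Det that] [N scope]] [VP [V claimed] [CP [C that] [S [NP [NP [Det this] [N scope]] [RelC [Rel who] [VP [V followed] [CP [C that] [S [NP [Det that] [N river]] [VP [V vanished]]]]]]] [VP [V followed]]]]]]
The span 'claimed that this scope who followed that that river vanished followed' is the VP node built by VP → V CP.

VP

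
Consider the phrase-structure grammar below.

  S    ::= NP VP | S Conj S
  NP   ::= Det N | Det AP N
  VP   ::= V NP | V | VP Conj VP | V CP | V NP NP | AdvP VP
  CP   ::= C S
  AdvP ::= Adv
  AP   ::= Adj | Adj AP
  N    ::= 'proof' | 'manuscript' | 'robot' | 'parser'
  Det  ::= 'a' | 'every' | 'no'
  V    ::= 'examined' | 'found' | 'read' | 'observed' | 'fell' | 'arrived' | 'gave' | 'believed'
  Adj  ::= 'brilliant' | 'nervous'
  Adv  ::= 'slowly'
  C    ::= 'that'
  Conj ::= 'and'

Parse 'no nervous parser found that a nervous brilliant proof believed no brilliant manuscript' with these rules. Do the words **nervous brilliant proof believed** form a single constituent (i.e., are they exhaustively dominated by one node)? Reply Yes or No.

No

[S [NP [Det no] [AP [Adj nervous]] [N parser]] [VP [V found] [CP [C that] [S [NP [Det a] [AP [Adj nervous] [AP [Adj brilliant]]] [N proof]] [VP [V believed] [NP [Det no] [AP [Adj brilliant]] [N manuscript]]]]]]]
The smallest constituent containing 'nervous brilliant proof believed' is the S spanning 'a nervous brilliant proof believed no brilliant manuscript'; no single node in the tree dominates exactly the given words.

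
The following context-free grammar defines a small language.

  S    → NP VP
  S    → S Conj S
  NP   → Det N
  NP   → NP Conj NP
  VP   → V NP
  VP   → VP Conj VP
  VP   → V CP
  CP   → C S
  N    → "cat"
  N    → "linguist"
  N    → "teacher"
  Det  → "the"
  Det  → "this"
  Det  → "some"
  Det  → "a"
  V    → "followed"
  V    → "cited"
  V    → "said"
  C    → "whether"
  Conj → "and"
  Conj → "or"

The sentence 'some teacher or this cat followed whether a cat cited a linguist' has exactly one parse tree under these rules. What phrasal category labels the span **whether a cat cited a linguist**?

CP

[S [NP [NP [Det some] [N teacher]] [Conj or] [NP [Det this] [N cat]]] [VP [V followed] [CP [C whether] [S [NP [Det a] [N cat]] [VP [V cited] [NP [Det a] [N linguist]]]]]]]
The span 'whether a cat cited a linguist' is the CP node built by CP → C S.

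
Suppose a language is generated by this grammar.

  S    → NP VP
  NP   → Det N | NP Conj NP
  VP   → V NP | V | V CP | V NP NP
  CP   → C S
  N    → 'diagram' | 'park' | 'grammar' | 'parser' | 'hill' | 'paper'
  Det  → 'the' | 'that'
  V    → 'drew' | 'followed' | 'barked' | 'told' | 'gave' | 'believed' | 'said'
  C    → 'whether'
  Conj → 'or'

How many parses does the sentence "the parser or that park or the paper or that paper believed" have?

Two of the 5 distinct bracketings:
[S [NP [NP [Det the] [N parser]] [Conj or] [NP [NP [Det that] [N park]] [Conj or] [NP [NP [Det the] [N paper]] [Conj or] [NP [Det that] [N paper]]]]] [VP [V believed]]]
[S [NP [NP [Det the] [N parser]] [Conj or] [NP [NP [NP [Det that] [N park]] [Conj or] [NP [Det the] [N paper]]] [Conj or] [NP [Det that] [N paper]]]] [VP [V believed]]]
The trees differ in how a recursive rule is bracketed over the same span.

5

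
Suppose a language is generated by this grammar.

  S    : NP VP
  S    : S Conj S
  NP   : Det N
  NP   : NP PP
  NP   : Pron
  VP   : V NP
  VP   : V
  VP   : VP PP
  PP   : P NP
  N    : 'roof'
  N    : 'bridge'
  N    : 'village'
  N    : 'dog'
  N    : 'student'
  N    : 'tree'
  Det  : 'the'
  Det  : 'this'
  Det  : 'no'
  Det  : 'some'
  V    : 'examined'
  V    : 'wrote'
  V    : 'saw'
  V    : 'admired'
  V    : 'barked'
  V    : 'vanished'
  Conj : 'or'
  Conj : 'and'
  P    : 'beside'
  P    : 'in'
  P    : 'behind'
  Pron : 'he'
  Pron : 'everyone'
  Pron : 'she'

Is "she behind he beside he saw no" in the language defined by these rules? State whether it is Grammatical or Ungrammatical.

Ungrammatical

For S → NP VP, every NP-prefix leaves a non-VP remainder: after 'she' the remainder is not a VP; after 'she behind he' the remainder is not a VP; after 'she behind he beside he' the remainder is not a VP. The alternative S rule S → S Conj S likewise has no satisfying split.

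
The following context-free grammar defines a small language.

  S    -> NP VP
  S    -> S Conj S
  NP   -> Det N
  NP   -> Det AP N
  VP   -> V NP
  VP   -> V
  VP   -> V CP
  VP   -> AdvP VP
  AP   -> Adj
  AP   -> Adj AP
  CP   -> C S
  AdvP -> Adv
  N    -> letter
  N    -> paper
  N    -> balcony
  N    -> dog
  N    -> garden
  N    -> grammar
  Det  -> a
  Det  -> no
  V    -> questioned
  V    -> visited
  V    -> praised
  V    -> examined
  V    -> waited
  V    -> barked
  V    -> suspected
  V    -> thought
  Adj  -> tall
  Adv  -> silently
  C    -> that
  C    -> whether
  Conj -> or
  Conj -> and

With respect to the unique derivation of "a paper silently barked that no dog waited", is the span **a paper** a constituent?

Yes

[S [NP [Det a] [N paper]] [VP [AdvP [Adv silently]] [VP [V barked] [CP [C that] [S [NP [Det no] [N dog]] [VP [V waited]]]]]]]
The words 'a paper' are exhaustively dominated by a single NP node (built by NP → Det N), so they form a constituent.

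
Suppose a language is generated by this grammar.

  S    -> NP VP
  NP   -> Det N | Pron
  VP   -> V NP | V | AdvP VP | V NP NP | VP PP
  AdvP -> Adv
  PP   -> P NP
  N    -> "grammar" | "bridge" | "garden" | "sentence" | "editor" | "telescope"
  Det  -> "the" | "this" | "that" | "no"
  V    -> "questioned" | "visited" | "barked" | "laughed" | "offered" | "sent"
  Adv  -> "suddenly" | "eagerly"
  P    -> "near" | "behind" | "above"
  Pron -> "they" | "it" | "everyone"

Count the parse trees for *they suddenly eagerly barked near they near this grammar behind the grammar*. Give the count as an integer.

Two of the 10 distinct bracketings:
[S [NP [Pron they]] [VP [AdvP [Adv suddenly]] [VP [AdvP [Adv eagerly]] [VP [VP [VP [VP [V barked]] [PP [P near] [NP [Pron they]]]] [PP [P near] [NP [Det this] [N grammar]]]] [PP [P behind] [NP [Det the] [N grammar]]]]]]]
[S [NP [Pron they]] [VP [AdvP [Adv suddenly]] [VP [VP [AdvP [Adv eagerly]] [VP [VP [VP [V barked]] [PP [P near] [NP [Pron they]]]] [PP [P near] [NP [Det this] [N grammar]]]]] [PP [P behind] [NP [Det the] [N grammar]]]]]]
The trees differ in how a recursive rule is bracketed over the same span.

10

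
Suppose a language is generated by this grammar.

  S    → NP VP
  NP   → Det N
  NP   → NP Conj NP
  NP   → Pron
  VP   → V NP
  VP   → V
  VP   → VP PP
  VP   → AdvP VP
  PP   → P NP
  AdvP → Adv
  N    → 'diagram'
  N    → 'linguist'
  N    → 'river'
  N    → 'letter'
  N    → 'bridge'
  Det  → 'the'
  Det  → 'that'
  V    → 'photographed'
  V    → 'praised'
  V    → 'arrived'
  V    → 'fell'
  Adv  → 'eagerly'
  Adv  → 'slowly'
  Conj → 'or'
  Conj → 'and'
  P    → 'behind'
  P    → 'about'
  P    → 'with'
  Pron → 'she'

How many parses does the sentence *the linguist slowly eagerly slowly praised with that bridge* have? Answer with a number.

4

Two of the 4 distinct bracketings:
[S [NP [Det the] [N linguist]] [VP [VP [AdvP [Adv slowly]] [VP [AdvP [Adv eagerly]] [VP [AdvP [Adv slowly]] [VP [V praised]]]]] [PP [P with] [NP [Det that] [N bridge]]]]]
[S [NP [Det the] [N linguist]] [VP [AdvP [Adv slowly]] [VP [VP [AdvP [Adv eagerly]] [VP [AdvP [Adv slowly]] [VP [V praised]]]] [PP [P with] [NP [Det that] [N bridge]]]]]]
The trees differ in how a recursive rule is bracketed over the same span.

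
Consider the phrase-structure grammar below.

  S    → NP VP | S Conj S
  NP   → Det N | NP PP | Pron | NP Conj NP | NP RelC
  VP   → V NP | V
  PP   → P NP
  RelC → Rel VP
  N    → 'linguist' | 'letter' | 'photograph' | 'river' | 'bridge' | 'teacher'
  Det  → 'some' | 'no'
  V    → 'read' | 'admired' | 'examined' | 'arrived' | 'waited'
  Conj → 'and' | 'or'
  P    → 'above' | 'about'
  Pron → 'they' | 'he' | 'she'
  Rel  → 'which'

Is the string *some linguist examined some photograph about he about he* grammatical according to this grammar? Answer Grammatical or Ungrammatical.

Grammatical

S
  NP
    Det: some
    N: linguist
  VP
    V: examined
    NP
      NP
        Det: some
        N: photograph
      PP
        P: about
        NP
          NP
            Pron: he
          PP
            P: about
            NP
              Pron: he
Every word is introduced by a lexical rule and the phrasal rules combine the resulting categories into a single S.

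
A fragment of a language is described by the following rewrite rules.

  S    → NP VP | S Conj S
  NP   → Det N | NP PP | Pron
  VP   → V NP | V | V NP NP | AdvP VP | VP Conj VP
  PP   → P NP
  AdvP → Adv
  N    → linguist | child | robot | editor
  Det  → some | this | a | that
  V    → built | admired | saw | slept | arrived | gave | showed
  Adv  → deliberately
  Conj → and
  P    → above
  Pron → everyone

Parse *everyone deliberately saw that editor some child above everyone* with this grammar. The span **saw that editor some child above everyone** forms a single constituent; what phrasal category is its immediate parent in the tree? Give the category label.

[S [NP [Pron everyone]] [VP [AdvP [Adv deliberately]] [VP [V saw] [NP [Det that] [N editor]] [NP [NP [Det some] [N child]] [PP [P above] [NP [Pron everyone]]]]]]]
The span 'saw that editor some child above everyone' is the VP node built by VP → V NP NP.
Its mother is the VP built by VP → AdvP VP.

VP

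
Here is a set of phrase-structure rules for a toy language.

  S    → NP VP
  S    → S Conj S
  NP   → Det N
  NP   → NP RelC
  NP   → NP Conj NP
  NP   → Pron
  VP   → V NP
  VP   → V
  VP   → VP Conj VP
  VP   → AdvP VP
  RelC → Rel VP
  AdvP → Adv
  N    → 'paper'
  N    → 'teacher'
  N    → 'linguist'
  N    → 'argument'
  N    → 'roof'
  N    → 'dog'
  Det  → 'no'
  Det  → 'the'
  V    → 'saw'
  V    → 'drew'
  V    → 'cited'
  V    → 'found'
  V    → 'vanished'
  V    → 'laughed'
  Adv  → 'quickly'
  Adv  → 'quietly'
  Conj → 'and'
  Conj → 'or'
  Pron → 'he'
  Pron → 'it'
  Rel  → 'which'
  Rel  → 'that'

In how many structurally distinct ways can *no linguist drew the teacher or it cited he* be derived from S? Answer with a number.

[S [S [NP [Det no] [N linguist]] [VP [V drew] [NP [Det the] [N teacher]]]] [Conj or] [S [NP [Pron it]] [VP [V cited] [NP [Pron he]]]]]
No rule offers an alternative attachment or grouping for any span, so this is the only derivation.

1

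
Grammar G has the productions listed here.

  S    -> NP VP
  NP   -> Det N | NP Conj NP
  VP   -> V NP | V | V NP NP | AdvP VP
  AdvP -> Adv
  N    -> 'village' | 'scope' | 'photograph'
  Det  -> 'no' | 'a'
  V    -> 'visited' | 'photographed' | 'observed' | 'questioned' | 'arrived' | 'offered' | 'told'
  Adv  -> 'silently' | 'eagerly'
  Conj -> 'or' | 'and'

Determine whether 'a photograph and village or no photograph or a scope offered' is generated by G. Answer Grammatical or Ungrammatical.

A Conj word can never sit immediately before an N word in any string this grammar generates, so the substring 'and village' rules out a derivation.

Ungrammatical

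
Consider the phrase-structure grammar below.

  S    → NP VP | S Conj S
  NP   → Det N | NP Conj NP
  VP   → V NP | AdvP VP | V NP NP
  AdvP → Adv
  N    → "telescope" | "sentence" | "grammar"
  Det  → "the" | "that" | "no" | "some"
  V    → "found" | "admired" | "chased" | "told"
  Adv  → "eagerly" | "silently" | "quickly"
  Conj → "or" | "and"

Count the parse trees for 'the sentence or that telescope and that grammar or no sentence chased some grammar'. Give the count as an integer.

5

Two of the 5 distinct bracketings:
[S [NP [NP [Det the] [N sentence]] [Conj or] [NP [NP [Det that] [N telescope]] [Conj and] [NP [NP [Det that] [N grammar]] [Conj or] [NP [Det no] [N sentence]]]]] [VP [V chased] [NP [Det some] [N grammar]]]]
[S [NP [NP [Det the] [N sentence]] [Conj or] [NP [NP [NP [Det that] [N telescope]] [Conj and] [NP [Det that] [N grammar]]] [Conj or] [NP [Det no] [N sentence]]]] [VP [V chased] [NP [Det some] [N grammar]]]]
The trees differ in how a recursive rule is bracketed over the same span.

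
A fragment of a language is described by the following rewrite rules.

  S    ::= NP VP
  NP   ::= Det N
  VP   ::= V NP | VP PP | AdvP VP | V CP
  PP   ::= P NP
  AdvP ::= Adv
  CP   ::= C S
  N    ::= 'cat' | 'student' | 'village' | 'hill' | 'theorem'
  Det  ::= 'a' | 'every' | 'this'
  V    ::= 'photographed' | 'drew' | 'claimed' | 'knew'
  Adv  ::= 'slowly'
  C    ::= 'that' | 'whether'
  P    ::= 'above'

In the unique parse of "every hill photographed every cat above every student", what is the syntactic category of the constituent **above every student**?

PP

[S [NP [Det every] [N hill]] [VP [VP [V photographed] [NP [Det every] [N cat]]] [PP [P above] [NP [Det every] [N student]]]]]
The span 'above every student' is the PP node built by PP → P NP.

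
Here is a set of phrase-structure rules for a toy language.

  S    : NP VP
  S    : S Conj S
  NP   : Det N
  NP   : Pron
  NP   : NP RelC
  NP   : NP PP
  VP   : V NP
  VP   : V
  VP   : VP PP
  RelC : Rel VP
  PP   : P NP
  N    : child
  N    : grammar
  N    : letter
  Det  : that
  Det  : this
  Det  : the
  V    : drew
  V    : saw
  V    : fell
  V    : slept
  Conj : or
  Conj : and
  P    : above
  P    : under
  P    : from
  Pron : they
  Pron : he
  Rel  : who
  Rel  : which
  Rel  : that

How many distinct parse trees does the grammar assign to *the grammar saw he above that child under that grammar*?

Two of the 5 distinct bracketings:
[S [NP [Det the] [N grammar]] [VP [V saw] [NP [NP [Pron he]] [PP [P above] [NP [NP [Det that] [N child]] [PP [P under] [NP [Det that] [N grammar]]]]]]]]
[S [NP [Det the] [N grammar]] [VP [V saw] [NP [NP [NP [Pron he]] [PP [P above] [NP [Det that] [N child]]]] [PP [P under] [NP [Det that] [N grammar]]]]]]
The trees differ in how a recursive rule is bracketed over the same span.

5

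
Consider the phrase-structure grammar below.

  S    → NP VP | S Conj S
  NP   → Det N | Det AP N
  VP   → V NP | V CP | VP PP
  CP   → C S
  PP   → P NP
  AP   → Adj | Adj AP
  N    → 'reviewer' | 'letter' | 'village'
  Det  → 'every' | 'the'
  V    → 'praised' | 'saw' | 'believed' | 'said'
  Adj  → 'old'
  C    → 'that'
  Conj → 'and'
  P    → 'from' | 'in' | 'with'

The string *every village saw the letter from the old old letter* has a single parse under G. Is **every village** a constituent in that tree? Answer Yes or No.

Yes

[S [NP [Det every] [N village]] [VP [VP [V saw] [NP [Det the] [N letter]]] [PP [P from] [NP [Det the] [AP [Adj old] [AP [Adj old]]] [N letter]]]]]
The words 'every village' are exhaustively dominated by a single NP node (built by NP → Det N), so they form a constituent.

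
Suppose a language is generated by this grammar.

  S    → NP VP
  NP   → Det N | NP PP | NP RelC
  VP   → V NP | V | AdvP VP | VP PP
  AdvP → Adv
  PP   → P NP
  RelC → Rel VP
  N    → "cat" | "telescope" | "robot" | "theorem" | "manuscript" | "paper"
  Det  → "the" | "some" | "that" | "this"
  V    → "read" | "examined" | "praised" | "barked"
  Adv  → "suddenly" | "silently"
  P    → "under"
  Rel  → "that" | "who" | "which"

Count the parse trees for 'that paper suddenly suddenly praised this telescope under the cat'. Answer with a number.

Two of the 4 distinct bracketings:
[S [NP [Det that] [N paper]] [VP [AdvP [Adv suddenly]] [VP [AdvP [Adv suddenly]] [VP [V praised] [NP [NP [Det this] [N telescope]] [PP [P under] [NP [Det the] [N cat]]]]]]]]
[S [NP [Det that] [N paper]] [VP [AdvP [Adv suddenly]] [VP [AdvP [Adv suddenly]] [VP [VP [V praised] [NP [Det this] [N telescope]]] [PP [P under] [NP [Det the] [N cat]]]]]]]
The difference turns on whether NP → NP PP is used at the relevant span, versus an alternative expansion of NP.

4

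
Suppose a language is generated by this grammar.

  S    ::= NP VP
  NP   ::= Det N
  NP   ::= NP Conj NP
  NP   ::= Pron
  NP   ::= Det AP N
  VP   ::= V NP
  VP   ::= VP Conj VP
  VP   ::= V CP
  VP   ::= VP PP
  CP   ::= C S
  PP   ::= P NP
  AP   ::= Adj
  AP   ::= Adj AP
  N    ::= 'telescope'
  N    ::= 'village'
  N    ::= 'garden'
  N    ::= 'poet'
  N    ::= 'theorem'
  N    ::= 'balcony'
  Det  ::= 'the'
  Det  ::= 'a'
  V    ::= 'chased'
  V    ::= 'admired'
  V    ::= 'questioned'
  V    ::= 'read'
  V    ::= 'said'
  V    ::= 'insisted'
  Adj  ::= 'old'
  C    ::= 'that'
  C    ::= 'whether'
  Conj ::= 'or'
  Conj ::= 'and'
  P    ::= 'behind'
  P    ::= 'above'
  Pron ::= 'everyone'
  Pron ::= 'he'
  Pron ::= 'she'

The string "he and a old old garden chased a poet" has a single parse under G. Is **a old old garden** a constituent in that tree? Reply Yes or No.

Yes

[S [NP [NP [Pron he]] [Conj and] [NP [Det a] [AP [Adj old] [AP [Adj old]]] [N garden]]] [VP [V chased] [NP [Det a] [N poet]]]]
The words 'a old old garden' are exhaustively dominated by a single NP node (built by NP → Det AP N), so they form a constituent.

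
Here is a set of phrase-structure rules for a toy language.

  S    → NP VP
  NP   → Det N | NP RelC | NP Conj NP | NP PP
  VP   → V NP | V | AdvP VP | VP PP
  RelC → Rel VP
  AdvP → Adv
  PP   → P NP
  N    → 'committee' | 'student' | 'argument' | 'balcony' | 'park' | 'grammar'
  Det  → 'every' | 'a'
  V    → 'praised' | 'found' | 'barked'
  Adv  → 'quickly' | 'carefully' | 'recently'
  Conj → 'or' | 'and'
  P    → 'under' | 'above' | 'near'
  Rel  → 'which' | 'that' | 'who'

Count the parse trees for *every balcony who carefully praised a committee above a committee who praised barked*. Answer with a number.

Two of the 9 distinct bracketings:
[S [NP [NP [Det every] [N balcony]] [RelC [Rel who] [VP [AdvP [Adv carefully]] [VP [V praised] [NP [NP [NP [Det a] [N committee]] [PP [P above] [NP [Det a] [N committee]]]] [RelC [Rel who] [VP [V praised]]]]]]]] [VP [V barked]]]
[S [NP [NP [Det every] [N balcony]] [RelC [Rel who] [VP [AdvP [Adv carefully]] [VP [V praised] [NP [NP [Det a] [N committee]] [PP [P above] [NP [NP [Det a] [N committee]] [RelC [Rel who] [VP [V praised]]]]]]]]]] [VP [V barked]]]
The trees differ in how a recursive rule is bracketed over the same span.

9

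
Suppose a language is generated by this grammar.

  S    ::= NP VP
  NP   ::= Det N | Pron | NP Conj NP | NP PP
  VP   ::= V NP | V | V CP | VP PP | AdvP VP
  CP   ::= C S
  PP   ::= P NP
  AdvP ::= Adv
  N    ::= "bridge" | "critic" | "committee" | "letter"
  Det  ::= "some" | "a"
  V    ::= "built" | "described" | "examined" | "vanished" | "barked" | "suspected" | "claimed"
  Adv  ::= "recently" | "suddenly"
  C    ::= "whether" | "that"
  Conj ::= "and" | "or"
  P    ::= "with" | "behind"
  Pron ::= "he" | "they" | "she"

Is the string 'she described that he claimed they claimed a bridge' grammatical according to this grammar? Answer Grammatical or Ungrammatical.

For S → NP VP, the only prefix that parses as NP is 'she', but the remainder 'described that he claimed they claimed a bridge' is not a VP under these rules.

Ungrammatical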